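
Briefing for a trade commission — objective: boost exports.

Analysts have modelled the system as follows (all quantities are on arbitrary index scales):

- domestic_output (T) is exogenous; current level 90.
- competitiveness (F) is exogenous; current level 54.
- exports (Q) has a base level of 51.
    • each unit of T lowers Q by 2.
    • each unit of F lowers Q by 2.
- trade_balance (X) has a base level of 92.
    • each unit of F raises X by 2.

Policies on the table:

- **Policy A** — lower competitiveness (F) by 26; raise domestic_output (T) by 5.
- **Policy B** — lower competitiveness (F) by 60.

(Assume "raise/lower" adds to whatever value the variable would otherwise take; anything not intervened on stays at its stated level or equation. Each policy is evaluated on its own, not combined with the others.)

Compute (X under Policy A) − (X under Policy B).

68

Policy A (F − 26, T + 5):
  F = 54 − 26 = 28
  X = 92 + 2·28 = 148
Policy B (F − 60):
  F = 54 − 60 = -6
  X = 92 + 2·(-6) = 80
X: 148 − 80 = 68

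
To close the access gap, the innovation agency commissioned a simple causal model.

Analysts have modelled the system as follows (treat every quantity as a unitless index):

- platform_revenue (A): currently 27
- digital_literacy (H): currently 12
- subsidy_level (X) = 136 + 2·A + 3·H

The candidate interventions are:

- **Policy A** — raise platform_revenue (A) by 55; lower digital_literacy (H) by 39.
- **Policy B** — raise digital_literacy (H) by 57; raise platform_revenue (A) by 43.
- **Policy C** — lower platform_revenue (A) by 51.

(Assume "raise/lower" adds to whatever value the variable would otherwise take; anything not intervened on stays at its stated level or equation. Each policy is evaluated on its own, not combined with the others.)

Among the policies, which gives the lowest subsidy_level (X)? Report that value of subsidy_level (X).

Policy A (A + 55, H − 39):
  A = 27 + 55 = 82
  H = 12 − 39 = -27
  X = 136 + 2·82 + 3·(-27) = 219
Policy B (H + 57, A + 43):
  A = 27 + 43 = 70
  H = 12 + 57 = 69
  X = 136 + 2·70 + 3·69 = 483
Policy C (A − 51):
  A = 27 − 51 = -24
  H = 12
  X = 136 + 2·(-24) + 3·12 = 124
Comparing — Policy A: X=219, Policy B: X=483, Policy C: X=124. Lowest is 124 (Policy C).

124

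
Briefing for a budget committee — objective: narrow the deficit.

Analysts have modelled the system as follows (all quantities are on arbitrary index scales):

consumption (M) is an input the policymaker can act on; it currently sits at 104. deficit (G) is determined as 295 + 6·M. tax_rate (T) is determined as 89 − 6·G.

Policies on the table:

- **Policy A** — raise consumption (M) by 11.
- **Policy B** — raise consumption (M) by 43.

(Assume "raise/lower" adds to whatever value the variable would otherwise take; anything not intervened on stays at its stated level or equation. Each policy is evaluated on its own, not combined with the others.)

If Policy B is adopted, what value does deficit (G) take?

1177

Policy B (M + 43):
  M = 104 + 43 = 147
  G = 295 + 6·147 = 1177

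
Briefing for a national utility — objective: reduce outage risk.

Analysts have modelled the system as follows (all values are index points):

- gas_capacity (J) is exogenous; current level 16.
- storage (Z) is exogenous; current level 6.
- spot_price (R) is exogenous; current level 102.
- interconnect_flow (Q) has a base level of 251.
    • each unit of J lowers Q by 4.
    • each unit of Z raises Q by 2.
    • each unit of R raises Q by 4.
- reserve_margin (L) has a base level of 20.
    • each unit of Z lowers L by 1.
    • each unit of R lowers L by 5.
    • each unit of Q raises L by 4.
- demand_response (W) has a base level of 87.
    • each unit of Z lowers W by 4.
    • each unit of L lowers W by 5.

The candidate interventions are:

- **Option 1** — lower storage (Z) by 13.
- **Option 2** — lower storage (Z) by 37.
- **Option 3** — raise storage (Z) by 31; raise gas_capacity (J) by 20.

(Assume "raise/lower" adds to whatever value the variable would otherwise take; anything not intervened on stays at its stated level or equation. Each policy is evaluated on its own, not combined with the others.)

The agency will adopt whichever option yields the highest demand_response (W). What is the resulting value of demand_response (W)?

-8154

Option 1 (Z − 13):
  J = 16
  Z = 6 − 13 = -7
  R = 102
  Q = 251 − 4·16 + 2·(-7) + 4·102 = 581
  L = 20 − (-7) − 5·102 + 4·581 = 1841
  W = 87 − 4·(-7) − 5·1841 = -9090
Option 2 (Z − 37):
  J = 16
  Z = 6 − 37 = -31
  R = 102
  Q = 251 − 4·16 + 2·(-31) + 4·102 = 533
  L = 20 − (-31) − 5·102 + 4·533 = 1673
  W = 87 − 4·(-31) − 5·1673 = -8154
Option 3 (Z + 31, J + 20):
  J = 16 + 20 = 36
  Z = 6 + 31 = 37
  R = 102
  Q = 251 − 4·36 + 2·37 + 4·102 = 589
  L = 20 − 37 − 5·102 + 4·589 = 1829
  W = 87 − 4·37 − 5·1829 = -9206
Comparing — Option 1: W=-9090, Option 2: W=-8154, Option 3: W=-9206. Highest is -8154 (Option 2).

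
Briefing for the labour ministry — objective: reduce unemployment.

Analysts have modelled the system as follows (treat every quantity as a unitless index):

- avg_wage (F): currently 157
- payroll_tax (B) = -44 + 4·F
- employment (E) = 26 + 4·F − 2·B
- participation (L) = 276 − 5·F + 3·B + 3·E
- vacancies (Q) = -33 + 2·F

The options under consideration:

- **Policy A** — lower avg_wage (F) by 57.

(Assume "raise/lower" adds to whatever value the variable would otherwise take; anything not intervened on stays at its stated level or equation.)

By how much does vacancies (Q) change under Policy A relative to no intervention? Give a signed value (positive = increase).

Baseline:
  F = 157
  Q = -33 + 2·157 = 281
Policy A (F − 57):
  F = 157 − 57 = 100
  Q = -33 + 2·100 = 167
Change in Q: 167 − 281 = -114

-114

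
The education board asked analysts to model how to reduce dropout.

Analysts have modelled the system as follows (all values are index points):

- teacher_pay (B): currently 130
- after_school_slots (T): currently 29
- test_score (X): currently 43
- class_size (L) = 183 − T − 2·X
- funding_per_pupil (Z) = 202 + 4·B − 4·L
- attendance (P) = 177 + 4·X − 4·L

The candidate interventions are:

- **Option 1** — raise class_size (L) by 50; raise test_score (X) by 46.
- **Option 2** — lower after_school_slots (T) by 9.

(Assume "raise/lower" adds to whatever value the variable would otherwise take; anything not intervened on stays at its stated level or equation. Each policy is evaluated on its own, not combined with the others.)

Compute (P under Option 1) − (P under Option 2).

Option 1 (L + 50, X + 46):
  T = 29
  X = 43 + 46 = 89
  L = 183 − 29 − 2·89 (+50 from intervention) = 26
  P = 177 + 4·89 − 4·26 = 429
Option 2 (T − 9):
  T = 29 − 9 = 20
  X = 43
  L = 183 − 20 − 2·43 = 77
  P = 177 + 4·43 − 4·77 = 41
P: 429 − 41 = 388

388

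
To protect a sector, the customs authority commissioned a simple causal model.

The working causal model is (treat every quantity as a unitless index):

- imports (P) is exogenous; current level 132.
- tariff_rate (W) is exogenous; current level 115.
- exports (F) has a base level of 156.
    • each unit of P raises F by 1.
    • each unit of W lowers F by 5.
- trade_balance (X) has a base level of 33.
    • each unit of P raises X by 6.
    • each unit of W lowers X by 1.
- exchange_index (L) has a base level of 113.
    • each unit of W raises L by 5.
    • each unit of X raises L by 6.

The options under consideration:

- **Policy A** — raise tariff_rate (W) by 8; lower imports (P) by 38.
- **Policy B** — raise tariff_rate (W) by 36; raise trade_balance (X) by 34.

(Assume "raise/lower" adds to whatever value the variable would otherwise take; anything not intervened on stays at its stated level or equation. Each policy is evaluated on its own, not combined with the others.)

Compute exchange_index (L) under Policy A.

Policy A (W + 8, P − 38):
  P = 132 − 38 = 94
  W = 115 + 8 = 123
  X = 33 + 6·94 − 123 = 474
  L = 113 + 5·123 + 6·474 = 3572

3572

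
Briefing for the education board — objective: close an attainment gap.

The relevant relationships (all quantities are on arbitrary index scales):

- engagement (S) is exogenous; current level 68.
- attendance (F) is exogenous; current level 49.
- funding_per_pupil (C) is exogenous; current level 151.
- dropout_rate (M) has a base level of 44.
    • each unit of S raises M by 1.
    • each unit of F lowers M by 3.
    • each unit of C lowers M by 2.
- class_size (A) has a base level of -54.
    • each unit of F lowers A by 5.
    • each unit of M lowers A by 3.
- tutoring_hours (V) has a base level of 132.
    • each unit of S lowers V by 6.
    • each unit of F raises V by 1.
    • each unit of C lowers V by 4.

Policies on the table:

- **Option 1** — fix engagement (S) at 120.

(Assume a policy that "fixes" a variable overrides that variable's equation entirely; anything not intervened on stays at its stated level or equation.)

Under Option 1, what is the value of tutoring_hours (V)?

-1143

Option 1 (S := 120):
  S = 120
  F = 49
  C = 151
  V = 132 − 6·120 + 49 − 4·151 = -1143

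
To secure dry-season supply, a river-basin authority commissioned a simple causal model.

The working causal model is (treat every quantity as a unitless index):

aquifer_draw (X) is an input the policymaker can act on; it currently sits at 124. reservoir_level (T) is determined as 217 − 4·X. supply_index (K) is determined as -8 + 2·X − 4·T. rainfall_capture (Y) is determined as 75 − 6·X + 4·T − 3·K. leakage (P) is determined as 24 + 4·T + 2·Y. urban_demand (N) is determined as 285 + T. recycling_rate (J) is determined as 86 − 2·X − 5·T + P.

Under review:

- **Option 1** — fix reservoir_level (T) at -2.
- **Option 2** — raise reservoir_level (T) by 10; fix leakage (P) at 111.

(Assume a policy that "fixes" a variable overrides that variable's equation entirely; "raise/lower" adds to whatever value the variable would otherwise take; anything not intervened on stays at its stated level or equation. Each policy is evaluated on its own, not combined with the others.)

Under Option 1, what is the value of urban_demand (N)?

283

Option 1 (T := -2):
  X = 124
  T = -2
  N = 285 + (-2) = 283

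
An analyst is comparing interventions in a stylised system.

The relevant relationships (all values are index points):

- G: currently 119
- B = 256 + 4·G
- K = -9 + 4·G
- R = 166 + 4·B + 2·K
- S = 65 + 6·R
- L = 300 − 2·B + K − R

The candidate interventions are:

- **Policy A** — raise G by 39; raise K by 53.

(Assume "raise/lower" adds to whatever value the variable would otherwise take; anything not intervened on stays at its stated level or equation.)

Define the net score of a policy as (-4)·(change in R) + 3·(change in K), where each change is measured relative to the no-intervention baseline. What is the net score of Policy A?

-3541

Baseline:
  G = 119
  B = 256 + 4·119 = 732
  K = -9 + 4·119 = 467
  R = 166 + 4·732 + 2·467 = 4028
Policy A (G + 39, K + 53):
  G = 119 + 39 = 158
  B = 256 + 4·158 = 888
  K = -9 + 4·158 (+53 from intervention) = 676
  R = 166 + 4·888 + 2·676 = 5070
ΔR = 5070 − 4028 = 1042; ΔK = 676 − 467 = 209
Score = (-4)·1042 + 3·209 = -3541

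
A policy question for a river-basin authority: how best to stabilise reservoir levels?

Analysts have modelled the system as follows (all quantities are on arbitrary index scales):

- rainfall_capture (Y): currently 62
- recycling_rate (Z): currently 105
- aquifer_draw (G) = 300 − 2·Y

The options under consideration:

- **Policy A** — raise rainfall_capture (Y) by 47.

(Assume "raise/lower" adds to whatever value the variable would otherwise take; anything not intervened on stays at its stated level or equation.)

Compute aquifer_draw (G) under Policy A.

82

Policy A (Y + 47):
  Y = 62 + 47 = 109
  G = 300 − 2·109 = 82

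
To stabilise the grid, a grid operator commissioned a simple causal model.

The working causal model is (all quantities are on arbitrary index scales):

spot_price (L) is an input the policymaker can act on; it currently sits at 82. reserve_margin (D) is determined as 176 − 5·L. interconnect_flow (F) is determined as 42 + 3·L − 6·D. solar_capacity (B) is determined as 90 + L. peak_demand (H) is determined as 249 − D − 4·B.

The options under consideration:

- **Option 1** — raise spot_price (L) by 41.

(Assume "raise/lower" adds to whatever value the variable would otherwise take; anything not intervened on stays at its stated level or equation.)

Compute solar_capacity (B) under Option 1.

213

Option 1 (L + 41):
  L = 82 + 41 = 123
  B = 90 + 123 = 213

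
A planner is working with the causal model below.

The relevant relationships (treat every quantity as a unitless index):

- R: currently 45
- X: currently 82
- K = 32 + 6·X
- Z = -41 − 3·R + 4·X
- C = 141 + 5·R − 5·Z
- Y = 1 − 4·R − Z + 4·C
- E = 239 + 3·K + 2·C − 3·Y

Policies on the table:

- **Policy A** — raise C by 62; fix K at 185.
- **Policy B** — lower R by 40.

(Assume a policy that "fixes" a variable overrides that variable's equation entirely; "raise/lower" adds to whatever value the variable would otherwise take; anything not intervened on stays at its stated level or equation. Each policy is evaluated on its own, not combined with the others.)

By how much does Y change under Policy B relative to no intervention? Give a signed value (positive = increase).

-3160

Baseline:
  R = 45
  X = 82
  Z = -41 − 3·45 + 4·82 = 152
  C = 141 + 5·45 − 5·152 = -394
  Y = 1 − 4·45 − 152 + 4·(-394) = -1907
Policy B (R − 40):
  R = 45 − 40 = 5
  X = 82
  Z = -41 − 3·5 + 4·82 = 272
  C = 141 + 5·5 − 5·272 = -1194
  Y = 1 − 4·5 − 272 + 4·(-1194) = -5067
Change in Y: -5067 − (-1907) = -3160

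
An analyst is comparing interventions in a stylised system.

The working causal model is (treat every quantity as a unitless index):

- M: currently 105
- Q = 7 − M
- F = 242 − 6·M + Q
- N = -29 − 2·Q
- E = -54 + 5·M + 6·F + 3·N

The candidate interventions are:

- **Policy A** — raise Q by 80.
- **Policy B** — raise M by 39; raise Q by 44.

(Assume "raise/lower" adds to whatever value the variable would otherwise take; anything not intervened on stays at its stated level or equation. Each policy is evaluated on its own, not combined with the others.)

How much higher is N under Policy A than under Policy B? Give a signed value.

Policy A (Q + 80):
  M = 105
  Q = 7 − 105 (+80 from intervention) = -18
  N = -29 − 2·(-18) = 7
Policy B (M + 39, Q + 44):
  M = 105 + 39 = 144
  Q = 7 − 144 (+44 from intervention) = -93
  N = -29 − 2·(-93) = 157
N: 7 − 157 = -150

-150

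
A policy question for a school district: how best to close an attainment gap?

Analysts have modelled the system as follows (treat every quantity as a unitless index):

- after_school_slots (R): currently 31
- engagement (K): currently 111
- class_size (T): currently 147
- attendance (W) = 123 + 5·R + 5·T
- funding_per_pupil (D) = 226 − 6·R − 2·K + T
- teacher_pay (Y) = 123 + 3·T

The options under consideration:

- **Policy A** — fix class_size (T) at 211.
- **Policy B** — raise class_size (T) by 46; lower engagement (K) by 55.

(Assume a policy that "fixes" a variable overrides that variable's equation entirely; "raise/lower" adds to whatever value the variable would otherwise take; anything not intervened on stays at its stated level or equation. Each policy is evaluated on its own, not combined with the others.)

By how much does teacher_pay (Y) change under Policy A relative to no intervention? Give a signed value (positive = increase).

Baseline:
  T = 147
  Y = 123 + 3·147 = 564
Policy A (T := 211):
  T = 211
  Y = 123 + 3·211 = 756
Change in Y: 756 − 564 = 192

192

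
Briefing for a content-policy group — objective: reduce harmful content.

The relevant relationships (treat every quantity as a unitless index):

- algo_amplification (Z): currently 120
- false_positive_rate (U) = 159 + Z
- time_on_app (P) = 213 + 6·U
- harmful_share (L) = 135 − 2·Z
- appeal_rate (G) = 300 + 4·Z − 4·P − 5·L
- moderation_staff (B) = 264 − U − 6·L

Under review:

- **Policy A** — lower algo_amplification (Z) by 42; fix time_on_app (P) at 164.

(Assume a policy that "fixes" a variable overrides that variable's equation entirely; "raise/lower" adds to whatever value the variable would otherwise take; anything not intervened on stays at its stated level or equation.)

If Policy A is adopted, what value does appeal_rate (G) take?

Policy A (Z − 42, P := 164):
  Z = 120 − 42 = 78
  U = 159 + 78 = 237
  P = 164
  L = 135 − 2·78 = -21
  G = 300 + 4·78 − 4·164 − 5·(-21) = 61

61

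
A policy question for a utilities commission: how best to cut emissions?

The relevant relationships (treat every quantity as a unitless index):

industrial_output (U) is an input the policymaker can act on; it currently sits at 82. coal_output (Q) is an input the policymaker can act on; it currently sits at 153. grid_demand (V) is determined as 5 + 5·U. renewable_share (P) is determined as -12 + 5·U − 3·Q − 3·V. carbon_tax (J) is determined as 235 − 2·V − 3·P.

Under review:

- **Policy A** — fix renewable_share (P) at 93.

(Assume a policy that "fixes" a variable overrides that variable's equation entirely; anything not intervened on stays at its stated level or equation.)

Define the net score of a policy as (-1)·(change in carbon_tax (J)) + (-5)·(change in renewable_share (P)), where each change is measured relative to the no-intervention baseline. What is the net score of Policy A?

-2798

Baseline:
  U = 82
  Q = 153
  V = 5 + 5·82 = 415
  P = -12 + 5·82 − 3·153 − 3·415 = -1306
  J = 235 − 2·415 − 3·(-1306) = 3323
Policy A (P := 93):
  U = 82
  Q = 153
  V = 5 + 5·82 = 415
  P = 93
  J = 235 − 2·415 − 3·93 = -874
ΔJ = -874 − 3323 = -4197; ΔP = 93 − (-1306) = 1399
Score = (-1)·(-4197) + (-5)·1399 = -2798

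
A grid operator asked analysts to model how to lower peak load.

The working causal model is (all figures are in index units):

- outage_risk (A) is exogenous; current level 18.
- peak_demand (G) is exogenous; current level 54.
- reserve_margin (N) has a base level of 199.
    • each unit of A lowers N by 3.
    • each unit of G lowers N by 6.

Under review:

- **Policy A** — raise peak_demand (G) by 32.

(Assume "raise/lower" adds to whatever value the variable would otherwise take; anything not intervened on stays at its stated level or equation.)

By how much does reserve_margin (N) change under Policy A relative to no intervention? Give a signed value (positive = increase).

-192

Baseline:
  A = 18
  G = 54
  N = 199 − 3·18 − 6·54 = -179
Policy A (G + 32):
  A = 18
  G = 54 + 32 = 86
  N = 199 − 3·18 − 6·86 = -371
Change in N: -371 − (-179) = -192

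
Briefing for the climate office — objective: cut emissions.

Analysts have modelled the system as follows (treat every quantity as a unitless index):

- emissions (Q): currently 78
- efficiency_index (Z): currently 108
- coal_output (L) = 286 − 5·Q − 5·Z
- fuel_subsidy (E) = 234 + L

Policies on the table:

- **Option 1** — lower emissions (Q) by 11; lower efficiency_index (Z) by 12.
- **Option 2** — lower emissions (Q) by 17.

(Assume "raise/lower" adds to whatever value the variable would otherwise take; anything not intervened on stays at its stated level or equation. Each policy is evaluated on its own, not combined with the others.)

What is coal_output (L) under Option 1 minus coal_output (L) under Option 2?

Option 1 (Q − 11, Z − 12):
  Q = 78 − 11 = 67
  Z = 108 − 12 = 96
  L = 286 − 5·67 − 5·96 = -529
Option 2 (Q − 17):
  Q = 78 − 17 = 61
  Z = 108
  L = 286 − 5·61 − 5·108 = -559
L: -529 − (-559) = 30

30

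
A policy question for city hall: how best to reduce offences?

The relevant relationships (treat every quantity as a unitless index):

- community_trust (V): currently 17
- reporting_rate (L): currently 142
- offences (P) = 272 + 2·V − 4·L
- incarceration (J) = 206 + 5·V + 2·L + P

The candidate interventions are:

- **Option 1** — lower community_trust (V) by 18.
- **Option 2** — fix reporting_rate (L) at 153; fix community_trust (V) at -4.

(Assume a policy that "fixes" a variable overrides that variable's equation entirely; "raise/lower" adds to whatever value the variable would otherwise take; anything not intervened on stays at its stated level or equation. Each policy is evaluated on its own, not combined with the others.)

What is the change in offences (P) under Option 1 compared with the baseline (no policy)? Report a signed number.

Baseline:
  V = 17
  L = 142
  P = 272 + 2·17 − 4·142 = -262
Option 1 (V − 18):
  V = 17 − 18 = -1
  L = 142
  P = 272 + 2·(-1) − 4·142 = -298
Change in P: -298 − (-262) = -36

-36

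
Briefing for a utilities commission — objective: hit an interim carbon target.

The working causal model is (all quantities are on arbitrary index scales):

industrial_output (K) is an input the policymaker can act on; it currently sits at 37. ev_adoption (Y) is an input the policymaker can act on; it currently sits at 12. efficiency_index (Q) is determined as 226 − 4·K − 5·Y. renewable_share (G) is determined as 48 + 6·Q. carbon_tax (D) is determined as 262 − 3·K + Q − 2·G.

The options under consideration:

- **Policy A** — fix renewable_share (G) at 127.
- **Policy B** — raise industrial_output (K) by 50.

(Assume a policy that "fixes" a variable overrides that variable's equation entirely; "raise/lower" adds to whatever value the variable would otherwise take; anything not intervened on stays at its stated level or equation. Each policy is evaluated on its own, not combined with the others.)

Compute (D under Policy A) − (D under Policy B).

Policy A (G := 127):
  K = 37
  Y = 12
  Q = 226 − 4·37 − 5·12 = 18
  G = 127
  D = 262 − 3·37 + 18 − 2·127 = -85
Policy B (K + 50):
  K = 37 + 50 = 87
  Y = 12
  Q = 226 − 4·87 − 5·12 = -182
  G = 48 + 6·(-182) = -1044
  D = 262 − 3·87 + (-182) − 2·(-1044) = 1907
D: -85 − 1907 = -1992

-1992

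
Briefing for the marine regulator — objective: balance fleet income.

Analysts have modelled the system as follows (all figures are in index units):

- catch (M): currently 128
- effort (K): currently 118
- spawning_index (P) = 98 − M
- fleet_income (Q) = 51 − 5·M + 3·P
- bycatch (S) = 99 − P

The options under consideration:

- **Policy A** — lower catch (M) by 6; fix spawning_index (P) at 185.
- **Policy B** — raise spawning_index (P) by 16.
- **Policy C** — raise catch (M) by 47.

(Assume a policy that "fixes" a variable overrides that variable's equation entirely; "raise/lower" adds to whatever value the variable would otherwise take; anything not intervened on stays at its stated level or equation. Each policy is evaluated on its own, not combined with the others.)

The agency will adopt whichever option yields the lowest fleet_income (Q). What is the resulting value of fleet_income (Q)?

-1055

Policy A (M − 6, P := 185):
  M = 128 − 6 = 122
  P = 185
  Q = 51 − 5·122 + 3·185 = -4
Policy B (P + 16):
  M = 128
  P = 98 − 128 (+16 from intervention) = -14
  Q = 51 − 5·128 + 3·(-14) = -631
Policy C (M + 47):
  M = 128 + 47 = 175
  P = 98 − 175 = -77
  Q = 51 − 5·175 + 3·(-77) = -1055
Comparing — Policy A: Q=-4, Policy B: Q=-631, Policy C: Q=-1055. Lowest is -1055 (Policy C).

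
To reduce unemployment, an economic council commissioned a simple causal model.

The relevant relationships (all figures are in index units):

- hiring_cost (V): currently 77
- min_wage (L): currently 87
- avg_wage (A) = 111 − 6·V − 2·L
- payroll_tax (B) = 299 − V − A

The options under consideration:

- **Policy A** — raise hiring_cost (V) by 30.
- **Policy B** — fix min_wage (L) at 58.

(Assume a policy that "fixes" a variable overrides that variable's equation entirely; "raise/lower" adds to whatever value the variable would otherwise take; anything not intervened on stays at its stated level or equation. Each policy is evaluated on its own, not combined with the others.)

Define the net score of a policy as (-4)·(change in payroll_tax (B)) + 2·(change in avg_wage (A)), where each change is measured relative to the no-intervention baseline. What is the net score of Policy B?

Baseline:
  V = 77
  L = 87
  A = 111 − 6·77 − 2·87 = -525
  B = 299 − 77 − (-525) = 747
Policy B (L := 58):
  V = 77
  L = 58
  A = 111 − 6·77 − 2·58 = -467
  B = 299 − 77 − (-467) = 689
ΔB = 689 − 747 = -58; ΔA = -467 − (-525) = 58
Score = (-4)·(-58) + 2·58 = 348

348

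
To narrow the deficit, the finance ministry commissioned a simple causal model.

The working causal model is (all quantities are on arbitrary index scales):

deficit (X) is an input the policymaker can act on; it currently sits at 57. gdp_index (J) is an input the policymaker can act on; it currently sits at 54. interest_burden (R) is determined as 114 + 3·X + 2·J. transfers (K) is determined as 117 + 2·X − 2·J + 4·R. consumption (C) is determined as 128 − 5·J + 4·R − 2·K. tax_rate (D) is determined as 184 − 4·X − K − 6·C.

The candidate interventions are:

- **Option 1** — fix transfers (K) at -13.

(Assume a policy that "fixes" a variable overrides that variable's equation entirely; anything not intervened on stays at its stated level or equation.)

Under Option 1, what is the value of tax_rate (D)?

-8767

Option 1 (K := -13):
  X = 57
  J = 54
  R = 114 + 3·57 + 2·54 = 393
  K = -13
  C = 128 − 5·54 + 4·393 − 2·(-13) = 1456
  D = 184 − 4·57 − (-13) − 6·1456 = -8767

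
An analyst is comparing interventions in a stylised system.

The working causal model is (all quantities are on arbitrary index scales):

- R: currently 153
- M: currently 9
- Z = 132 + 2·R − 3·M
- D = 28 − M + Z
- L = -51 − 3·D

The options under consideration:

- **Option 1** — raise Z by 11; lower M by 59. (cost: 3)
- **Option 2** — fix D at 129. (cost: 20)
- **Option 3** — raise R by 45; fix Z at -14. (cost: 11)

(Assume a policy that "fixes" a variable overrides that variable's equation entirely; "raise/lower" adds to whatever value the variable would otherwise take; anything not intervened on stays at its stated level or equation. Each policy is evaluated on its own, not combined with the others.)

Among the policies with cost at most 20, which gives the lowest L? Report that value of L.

-2082

Option 1 (Z + 11, M − 59):
  R = 153
  M = 9 − 59 = -50
  Z = 132 + 2·153 − 3·(-50) (+11 from intervention) = 599
  D = 28 − (-50) + 599 = 677
  L = -51 − 3·677 = -2082
Option 2 (D := 129):
  R = 153
  M = 9
  Z = 132 + 2·153 − 3·9 = 411
  D = 129
  L = -51 − 3·129 = -438
Option 3 (R + 45, Z := -14):
  R = 153 + 45 = 198
  M = 9
  Z = -14
  D = 28 − 9 + (-14) = 5
  L = -51 − 3·5 = -66
Comparing — Option 1: L=-2082, Option 2: L=-438, Option 3: L=-66. Lowest is -2082 (Option 1).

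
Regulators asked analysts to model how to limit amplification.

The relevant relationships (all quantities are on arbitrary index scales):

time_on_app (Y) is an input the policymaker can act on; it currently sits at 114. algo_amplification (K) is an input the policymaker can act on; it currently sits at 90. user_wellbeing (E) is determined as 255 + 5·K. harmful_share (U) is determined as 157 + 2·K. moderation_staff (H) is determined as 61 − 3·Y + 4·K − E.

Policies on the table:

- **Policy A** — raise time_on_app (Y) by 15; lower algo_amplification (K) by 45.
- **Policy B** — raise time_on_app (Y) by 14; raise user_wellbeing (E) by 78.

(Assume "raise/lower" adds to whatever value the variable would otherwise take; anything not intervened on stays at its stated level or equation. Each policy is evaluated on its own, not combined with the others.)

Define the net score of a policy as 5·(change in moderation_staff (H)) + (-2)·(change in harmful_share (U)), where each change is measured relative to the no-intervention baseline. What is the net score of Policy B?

-600

Baseline:
  Y = 114
  K = 90
  E = 255 + 5·90 = 705
  U = 157 + 2·90 = 337
  H = 61 − 3·114 + 4·90 − 705 = -626
Policy B (Y + 14, E + 78):
  Y = 114 + 14 = 128
  K = 90
  E = 255 + 5·90 (+78 from intervention) = 783
  U = 157 + 2·90 = 337
  H = 61 − 3·128 + 4·90 − 783 = -746
ΔH = -746 − (-626) = -120; ΔU = 337 − 337 = 0
Score = 5·(-120) + (-2)·0 = -600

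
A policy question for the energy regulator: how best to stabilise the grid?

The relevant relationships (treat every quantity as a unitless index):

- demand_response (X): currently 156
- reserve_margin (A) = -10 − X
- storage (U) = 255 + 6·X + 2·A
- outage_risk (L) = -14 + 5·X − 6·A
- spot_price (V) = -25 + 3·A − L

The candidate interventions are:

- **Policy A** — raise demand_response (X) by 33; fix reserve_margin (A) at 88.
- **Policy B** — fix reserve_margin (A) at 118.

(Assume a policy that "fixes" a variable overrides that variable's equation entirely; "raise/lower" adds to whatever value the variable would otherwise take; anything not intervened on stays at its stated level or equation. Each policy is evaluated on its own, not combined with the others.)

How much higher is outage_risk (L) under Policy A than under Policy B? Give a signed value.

Policy A (X + 33, A := 88):
  X = 156 + 33 = 189
  A = 88
  L = -14 + 5·189 − 6·88 = 403
Policy B (A := 118):
  X = 156
  A = 118
  L = -14 + 5·156 − 6·118 = 58
L: 403 − 58 = 345

345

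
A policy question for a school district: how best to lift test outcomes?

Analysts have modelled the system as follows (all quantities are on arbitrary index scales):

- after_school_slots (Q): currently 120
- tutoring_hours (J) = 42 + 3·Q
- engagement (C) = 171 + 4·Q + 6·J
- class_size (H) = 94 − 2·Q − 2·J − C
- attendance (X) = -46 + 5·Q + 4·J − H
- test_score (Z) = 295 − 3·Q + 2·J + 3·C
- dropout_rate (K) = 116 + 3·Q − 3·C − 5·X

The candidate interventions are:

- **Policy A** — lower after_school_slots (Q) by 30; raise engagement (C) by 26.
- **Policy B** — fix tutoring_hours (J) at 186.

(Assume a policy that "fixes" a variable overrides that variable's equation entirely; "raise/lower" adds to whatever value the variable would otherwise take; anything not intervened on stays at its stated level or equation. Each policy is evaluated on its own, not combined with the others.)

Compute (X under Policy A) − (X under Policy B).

1208

Policy A (Q − 30, C + 26):
  Q = 120 − 30 = 90
  J = 42 + 3·90 = 312
  C = 171 + 4·90 + 6·312 (+26 from intervention) = 2429
  H = 94 − 2·90 − 2·312 − 2429 = -3139
  X = -46 + 5·90 + 4·312 − (-3139) = 4791
Policy B (J := 186):
  Q = 120
  J = 186
  C = 171 + 4·120 + 6·186 = 1767
  H = 94 − 2·120 − 2·186 − 1767 = -2285
  X = -46 + 5·120 + 4·186 − (-2285) = 3583
X: 4791 − 3583 = 1208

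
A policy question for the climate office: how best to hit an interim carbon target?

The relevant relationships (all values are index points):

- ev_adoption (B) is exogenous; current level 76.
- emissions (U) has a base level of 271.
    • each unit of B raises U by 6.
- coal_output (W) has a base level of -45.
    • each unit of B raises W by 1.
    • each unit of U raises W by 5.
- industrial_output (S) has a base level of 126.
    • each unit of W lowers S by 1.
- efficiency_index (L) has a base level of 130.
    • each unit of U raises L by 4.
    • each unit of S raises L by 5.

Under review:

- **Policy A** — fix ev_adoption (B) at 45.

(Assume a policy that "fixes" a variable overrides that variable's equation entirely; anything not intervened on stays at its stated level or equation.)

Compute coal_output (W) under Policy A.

2705

Policy A (B := 45):
  B = 45
  U = 271 + 6·45 = 541
  W = -45 + 45 + 5·541 = 2705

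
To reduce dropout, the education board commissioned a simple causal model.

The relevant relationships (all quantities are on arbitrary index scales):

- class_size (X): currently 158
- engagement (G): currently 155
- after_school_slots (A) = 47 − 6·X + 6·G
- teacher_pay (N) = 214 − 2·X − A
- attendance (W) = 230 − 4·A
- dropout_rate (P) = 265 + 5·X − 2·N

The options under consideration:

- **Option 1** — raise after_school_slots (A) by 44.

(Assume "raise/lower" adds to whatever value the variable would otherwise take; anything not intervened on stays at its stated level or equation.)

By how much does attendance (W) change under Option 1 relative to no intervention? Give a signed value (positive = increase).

Baseline:
  X = 158
  G = 155
  A = 47 − 6·158 + 6·155 = 29
  W = 230 − 4·29 = 114
Option 1 (A + 44):
  X = 158
  G = 155
  A = 47 − 6·158 + 6·155 (+44 from intervention) = 73
  W = 230 − 4·73 = -62
Change in W: -62 − 114 = -176

-176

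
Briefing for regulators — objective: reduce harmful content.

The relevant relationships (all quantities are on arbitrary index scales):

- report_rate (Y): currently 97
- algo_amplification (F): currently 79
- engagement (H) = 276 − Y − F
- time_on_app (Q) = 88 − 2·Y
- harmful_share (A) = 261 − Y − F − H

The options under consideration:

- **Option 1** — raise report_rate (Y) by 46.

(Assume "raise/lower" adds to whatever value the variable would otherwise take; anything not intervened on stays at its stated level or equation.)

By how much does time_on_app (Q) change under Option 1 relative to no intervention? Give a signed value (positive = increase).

-92

Baseline:
  Y = 97
  Q = 88 − 2·97 = -106
Option 1 (Y + 46):
  Y = 97 + 46 = 143
  Q = 88 − 2·143 = -198
Change in Q: -198 − (-106) = -92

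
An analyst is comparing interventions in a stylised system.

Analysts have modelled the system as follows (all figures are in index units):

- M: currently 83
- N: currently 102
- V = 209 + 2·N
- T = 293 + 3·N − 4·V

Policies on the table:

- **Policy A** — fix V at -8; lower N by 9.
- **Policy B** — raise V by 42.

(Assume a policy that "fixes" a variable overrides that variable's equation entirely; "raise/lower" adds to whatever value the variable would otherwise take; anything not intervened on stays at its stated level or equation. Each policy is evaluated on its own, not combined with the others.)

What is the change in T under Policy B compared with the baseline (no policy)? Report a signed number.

Baseline:
  N = 102
  V = 209 + 2·102 = 413
  T = 293 + 3·102 − 4·413 = -1053
Policy B (V + 42):
  N = 102
  V = 209 + 2·102 (+42 from intervention) = 455
  T = 293 + 3·102 − 4·455 = -1221
Change in T: -1221 − (-1053) = -168

-168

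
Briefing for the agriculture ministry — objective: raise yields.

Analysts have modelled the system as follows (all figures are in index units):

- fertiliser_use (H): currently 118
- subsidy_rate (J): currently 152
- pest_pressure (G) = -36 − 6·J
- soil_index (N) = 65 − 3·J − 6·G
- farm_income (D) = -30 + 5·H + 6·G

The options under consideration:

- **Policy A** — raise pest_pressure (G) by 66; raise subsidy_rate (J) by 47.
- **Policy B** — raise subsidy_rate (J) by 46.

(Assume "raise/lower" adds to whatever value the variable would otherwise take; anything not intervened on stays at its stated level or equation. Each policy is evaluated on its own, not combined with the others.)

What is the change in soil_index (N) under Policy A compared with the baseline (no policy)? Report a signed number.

Baseline:
  J = 152
  G = -36 − 6·152 = -948
  N = 65 − 3·152 − 6·(-948) = 5297
Policy A (G + 66, J + 47):
  J = 152 + 47 = 199
  G = -36 − 6·199 (+66 from intervention) = -1164
  N = 65 − 3·199 − 6·(-1164) = 6452
Change in N: 6452 − 5297 = 1155

1155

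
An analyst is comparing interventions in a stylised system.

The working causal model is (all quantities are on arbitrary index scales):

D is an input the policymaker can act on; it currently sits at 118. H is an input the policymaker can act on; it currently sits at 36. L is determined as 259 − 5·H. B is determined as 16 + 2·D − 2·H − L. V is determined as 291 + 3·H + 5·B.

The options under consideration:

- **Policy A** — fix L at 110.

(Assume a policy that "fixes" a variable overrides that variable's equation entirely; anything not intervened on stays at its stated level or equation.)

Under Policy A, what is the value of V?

Policy A (L := 110):
  D = 118
  H = 36
  L = 110
  B = 16 + 2·118 − 2·36 − 110 = 70
  V = 291 + 3·36 + 5·70 = 749

749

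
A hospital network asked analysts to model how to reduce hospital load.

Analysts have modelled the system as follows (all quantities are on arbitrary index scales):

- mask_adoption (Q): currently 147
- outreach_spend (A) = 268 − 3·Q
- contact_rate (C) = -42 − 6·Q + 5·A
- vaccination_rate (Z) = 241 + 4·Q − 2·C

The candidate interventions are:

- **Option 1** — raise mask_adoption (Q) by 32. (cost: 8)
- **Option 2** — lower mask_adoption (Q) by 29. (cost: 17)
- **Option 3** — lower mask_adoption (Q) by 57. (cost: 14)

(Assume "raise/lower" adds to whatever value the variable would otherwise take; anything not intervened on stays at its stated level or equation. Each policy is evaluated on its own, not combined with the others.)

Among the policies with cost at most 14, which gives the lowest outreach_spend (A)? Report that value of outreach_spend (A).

Option 1 (Q + 32):
  Q = 147 + 32 = 179
  A = 268 − 3·179 = -269
Option 3 (Q − 57):
  Q = 147 − 57 = 90
  A = 268 − 3·90 = -2
Comparing — Option 1: A=-269, Option 3: A=-2. Lowest is -269 (Option 1).

-269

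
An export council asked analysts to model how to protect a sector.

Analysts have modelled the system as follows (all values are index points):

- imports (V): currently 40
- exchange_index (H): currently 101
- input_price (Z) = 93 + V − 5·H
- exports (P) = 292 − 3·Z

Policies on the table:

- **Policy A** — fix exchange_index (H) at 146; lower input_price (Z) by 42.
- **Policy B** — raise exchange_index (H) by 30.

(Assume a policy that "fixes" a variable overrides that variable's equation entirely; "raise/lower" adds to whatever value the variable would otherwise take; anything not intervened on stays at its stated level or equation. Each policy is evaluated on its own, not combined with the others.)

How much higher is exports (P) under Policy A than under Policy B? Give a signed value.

Policy A (H := 146, Z − 42):
  V = 40
  H = 146
  Z = 93 + 40 − 5·146 (−42 from intervention) = -639
  P = 292 − 3·(-639) = 2209
Policy B (H + 30):
  V = 40
  H = 101 + 30 = 131
  Z = 93 + 40 − 5·131 = -522
  P = 292 − 3·(-522) = 1858
P: 2209 − 1858 = 351

351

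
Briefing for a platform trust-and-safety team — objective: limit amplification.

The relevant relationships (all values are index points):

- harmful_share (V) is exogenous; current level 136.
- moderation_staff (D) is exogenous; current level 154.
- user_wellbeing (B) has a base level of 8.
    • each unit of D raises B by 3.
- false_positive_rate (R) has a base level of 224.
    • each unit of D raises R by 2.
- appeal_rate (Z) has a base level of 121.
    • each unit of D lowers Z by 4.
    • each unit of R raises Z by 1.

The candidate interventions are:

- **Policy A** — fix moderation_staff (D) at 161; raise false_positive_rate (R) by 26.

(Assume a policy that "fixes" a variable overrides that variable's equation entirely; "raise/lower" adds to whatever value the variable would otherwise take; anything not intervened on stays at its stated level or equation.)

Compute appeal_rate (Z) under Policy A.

Policy A (D := 161, R + 26):
  D = 161
  R = 224 + 2·161 (+26 from intervention) = 572
  Z = 121 − 4·161 + 572 = 49

49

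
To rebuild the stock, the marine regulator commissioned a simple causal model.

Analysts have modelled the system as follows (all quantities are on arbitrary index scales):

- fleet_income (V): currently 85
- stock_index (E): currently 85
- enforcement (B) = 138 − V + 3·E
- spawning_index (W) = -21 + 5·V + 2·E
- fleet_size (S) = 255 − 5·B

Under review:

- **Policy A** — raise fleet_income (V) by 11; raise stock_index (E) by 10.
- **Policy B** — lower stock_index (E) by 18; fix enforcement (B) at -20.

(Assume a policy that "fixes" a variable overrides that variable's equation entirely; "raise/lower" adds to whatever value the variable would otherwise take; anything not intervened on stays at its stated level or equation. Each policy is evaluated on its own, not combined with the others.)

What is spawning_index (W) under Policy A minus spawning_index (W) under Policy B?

Policy A (V + 11, E + 10):
  V = 85 + 11 = 96
  E = 85 + 10 = 95
  W = -21 + 5·96 + 2·95 = 649
Policy B (E − 18, B := -20):
  V = 85
  E = 85 − 18 = 67
  W = -21 + 5·85 + 2·67 = 538
W: 649 − 538 = 111

111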